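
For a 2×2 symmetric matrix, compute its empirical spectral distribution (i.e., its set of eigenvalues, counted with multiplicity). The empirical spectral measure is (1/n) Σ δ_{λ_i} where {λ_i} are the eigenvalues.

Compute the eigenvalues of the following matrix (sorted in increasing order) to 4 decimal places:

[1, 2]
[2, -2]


Since M is real symmetric, both eigenvalues are real; they are the roots of det(λI − M) = λ² − (tr M) λ + det M.
tr M = 1 + (-2) = -1.
det M = 1·(-2) − 2² = -2 − 4 = -6.
Characteristic polynomial: λ² + λ − 6 = 0.
Discriminant Δ = (tr M)² − 4·det M = 1 − (-24) = 25; √Δ = 5.000000.
λ = (tr M ± √Δ)/2 = (-1 ± 5.000000)/2, giving (tr M − √Δ)/2 = -3.0000 and (tr M + √Δ)/2 = 2.0000.

Eigenvalues sorted in increasing order: [-3.0000, 2.0000].


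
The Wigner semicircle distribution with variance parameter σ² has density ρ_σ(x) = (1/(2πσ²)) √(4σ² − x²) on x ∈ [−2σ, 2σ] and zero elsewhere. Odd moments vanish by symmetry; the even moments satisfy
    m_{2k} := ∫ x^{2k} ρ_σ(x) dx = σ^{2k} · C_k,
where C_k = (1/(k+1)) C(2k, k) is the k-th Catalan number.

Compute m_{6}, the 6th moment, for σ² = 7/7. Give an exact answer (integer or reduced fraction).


By the scaled semicircle moment identity, m_{2k} = σ^{2k} · C_k with k = 3.
C_3 = (1/(k+1)) · C(2k, k) = (1/4) · C(6, 3) = (1/4) · 20 = 5.
σ^{2k} = (σ²)^k = (7/7)^3 = 1.

Therefore m_{6} = σ^{6} · C_3 = 1 · 5 = 5.


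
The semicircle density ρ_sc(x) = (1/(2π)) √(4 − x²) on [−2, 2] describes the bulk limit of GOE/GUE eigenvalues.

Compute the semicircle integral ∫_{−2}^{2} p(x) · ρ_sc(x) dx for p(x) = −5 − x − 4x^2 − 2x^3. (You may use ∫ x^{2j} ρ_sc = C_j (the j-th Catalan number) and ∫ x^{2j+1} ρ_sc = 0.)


Write p(x) = Σ a_i x^i, split into monomials and integrate each against ρ_sc separately.
Using ∫ x^{2j} ρ_sc = C_j = (1/(j+1)) C(2j, j) (Catalan numbers) and ∫ x^{2j+1} ρ_sc = 0 (odd monomials vanish by symmetry):
  i = 0 (even): a_0 · C_{0} = -5 · 1 = -5
  i = 1 (odd): ∫ x^1 ρ_sc = 0 (vanishes)
  i = 2 (even): a_2 · C_{1} = -4 · 1 = -4
  i = 3 (odd): ∫ x^3 ρ_sc = 0 (vanishes)

Summing the contributions: ∫_{−2}^{2} p(x) ρ_sc(x) dx = (-5) + (-4) = -9.


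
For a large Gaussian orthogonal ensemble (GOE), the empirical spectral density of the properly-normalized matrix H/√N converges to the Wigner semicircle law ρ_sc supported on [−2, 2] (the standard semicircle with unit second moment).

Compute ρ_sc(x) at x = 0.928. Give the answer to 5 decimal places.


ρ_sc(x) = (1/(2π)) √(4 − x²). With x = 0.928:
  4 − x² = 4 − (0.928)² = 4 − 0.861184 = 3.138816.
  √(4 − x²) = 1.771670.
  1/(2π) = 0.159155.
  ρ_sc(0.928) = 0.159155 · 1.771670 = 0.281970.

Rounded to 5 decimal places: ρ_sc(0.928) ≈ 0.28197.


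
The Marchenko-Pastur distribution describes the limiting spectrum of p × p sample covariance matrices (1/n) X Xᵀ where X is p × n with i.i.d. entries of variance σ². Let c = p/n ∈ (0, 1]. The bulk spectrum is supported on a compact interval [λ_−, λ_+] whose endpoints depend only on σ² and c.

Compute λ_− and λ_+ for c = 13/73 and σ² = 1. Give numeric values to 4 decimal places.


c = 13/73 = 0.178082; √c = 0.421998.
λ_− = σ² (1 − √c)² = 1 · (1 − 0.421998)² = 1 · (0.578002)² = 0.334086.
λ_+ = σ² (1 + √c)² = 1 · (1 + 0.421998)² = 1 · (1.421998)² = 2.022078.

Rounded to 4 decimal places: λ_− ≈ 0.3341, λ_+ ≈ 2.0221.


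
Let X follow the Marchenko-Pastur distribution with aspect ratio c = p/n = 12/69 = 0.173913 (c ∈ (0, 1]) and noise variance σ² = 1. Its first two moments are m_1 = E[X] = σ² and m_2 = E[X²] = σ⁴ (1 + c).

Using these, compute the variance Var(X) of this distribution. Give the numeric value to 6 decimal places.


m_1 = E[X] = σ² = 1, so m_1² = 1.
m_2 = E[X²] = σ⁴ (1 + c) = 1 · (1 + 0.173913) = 1 · 1.173913 = 1.173913.
(Note m_2 − m_1² simplifies to c · σ⁴ = 0.173913 · 1.)

Var(X) = m_2 − m_1² = 1.173913 − 1 = 0.173913.


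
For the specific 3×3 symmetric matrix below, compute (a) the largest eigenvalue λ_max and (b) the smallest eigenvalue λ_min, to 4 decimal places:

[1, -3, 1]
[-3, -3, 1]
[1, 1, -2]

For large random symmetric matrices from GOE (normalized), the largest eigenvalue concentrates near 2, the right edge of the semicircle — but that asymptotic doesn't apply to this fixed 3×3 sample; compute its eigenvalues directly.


Since M is real symmetric, all three eigenvalues are real; they are the roots of det(λI − M) = λ³ − (tr M) λ² + s λ − det M, where s is the sum of the principal 2×2 minors.
tr M = 1 + (-3) + (-2) = -4.
s = (1·(-3) − (-3)²) + (1·(-2) − 1²) + ((-3)·(-2) − 1²) = -12 + (-3) + 5 = -10.
det M (expand along row 1) = 1·5 − (-3)·5 + 1·0 = 20.
Characteristic polynomial: λ³ + 4λ² − 10λ − 20 = 0.
Substitute λ = y + (tr M)/3 = y − 1.333333 to remove the quadratic term: y³ + p·y + q = 0 with p = s − (tr M)²/3 = -15.333333 and q = −2(tr M)³/27 + (tr M)·s/3 − det M = -1.925926.
Three real roots ⇒ use the trigonometric (Viète) form: r = 2√(−p/3) = 4.521553, φ = arccos(3q/(p·r)) = arccos(0.083337) = 1.487363 rad.
y_k = r·cos(φ/3 − 2πk/3) for k = 0, 1, 2 gives y = 3.977133, -0.125733, -3.851399.
λ_k = y_k − 1.333333 gives λ = 2.6438, -1.4591, -5.1847 (check: the sum is -4.0000 = tr M).

Hence λ_max = 2.6438 and λ_min = -5.1847.


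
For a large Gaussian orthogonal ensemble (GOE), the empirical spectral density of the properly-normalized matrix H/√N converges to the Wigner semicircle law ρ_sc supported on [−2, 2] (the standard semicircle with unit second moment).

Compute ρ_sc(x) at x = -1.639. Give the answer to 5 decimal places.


ρ_sc(x) = (1/(2π)) √(4 − x²). With x = -1.639:
  4 − x² = 4 − (-1.639)² = 4 − 2.686321 = 1.313679.
  √(4 − x²) = 1.146158.
  1/(2π) = 0.159155.
  ρ_sc(-1.639) = 0.159155 · 1.146158 = 0.182417.

Rounded to 5 decimal places: ρ_sc(-1.639) ≈ 0.18242.


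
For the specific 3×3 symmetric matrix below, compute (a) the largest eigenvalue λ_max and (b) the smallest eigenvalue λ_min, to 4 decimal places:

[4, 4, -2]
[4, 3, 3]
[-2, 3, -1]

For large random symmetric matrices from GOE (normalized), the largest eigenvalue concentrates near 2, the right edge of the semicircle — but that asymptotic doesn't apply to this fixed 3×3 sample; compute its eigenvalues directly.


Since M is real symmetric, all three eigenvalues are real; they are the roots of det(λI − M) = λ³ − (tr M) λ² + s λ − det M, where s is the sum of the principal 2×2 minors.
tr M = 4 + 3 + (-1) = 6.
s = (4·3 − 4²) + (4·(-1) − (-2)²) + (3·(-1) − 3²) = -4 + (-8) + (-12) = -24.
det M (expand along row 1) = 4·(-12) − 4·2 + (-2)·18 = -92.
Characteristic polynomial: λ³ − 6λ² − 24λ + 92 = 0.
Substitute λ = y + (tr M)/3 = y + 2.000000 to remove the quadratic term: y³ + p·y + q = 0 with p = s − (tr M)²/3 = -36.000000 and q = −2(tr M)³/27 + (tr M)·s/3 − det M = 28.000000.
Three real roots ⇒ use the trigonometric (Viète) form: r = 2√(−p/3) = 6.928203, φ = arccos(3q/(p·r)) = arccos(-0.336788) = 1.914299 rad.
y_k = r·cos(φ/3 − 2πk/3) for k = 0, 1, 2 gives y = 5.564934, 0.791554, -6.356489.
λ_k = y_k + 2.000000 gives λ = 7.5649, 2.7916, -4.3565 (check: the sum is 6.0000 = tr M).

Hence λ_max = 7.5649 and λ_min = -4.3565.


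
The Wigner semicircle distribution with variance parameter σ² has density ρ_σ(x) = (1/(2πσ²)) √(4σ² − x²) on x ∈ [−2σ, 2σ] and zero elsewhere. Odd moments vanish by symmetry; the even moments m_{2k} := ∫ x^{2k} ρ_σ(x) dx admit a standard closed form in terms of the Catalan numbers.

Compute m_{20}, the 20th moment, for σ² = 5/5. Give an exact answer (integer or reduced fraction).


By the scaled semicircle moment identity, m_{2k} = σ^{2k} · C_k with k = 10.
C_10 = (1/(k+1)) · C(2k, k) = (1/11) · C(20, 10) = (1/11) · 184756 = 16796.
σ^{2k} = (σ²)^k = (5/5)^10 = 1.

Therefore m_{20} = σ^{20} · C_10 = 1 · 16796 = 16796.


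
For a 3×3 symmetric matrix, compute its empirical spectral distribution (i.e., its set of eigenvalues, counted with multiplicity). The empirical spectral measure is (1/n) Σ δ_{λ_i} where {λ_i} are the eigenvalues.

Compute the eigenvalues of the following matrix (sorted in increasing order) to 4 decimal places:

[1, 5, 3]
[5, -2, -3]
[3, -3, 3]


Since M is real symmetric, all three eigenvalues are real; they are the roots of det(λI − M) = λ³ − (tr M) λ² + s λ − det M, where s is the sum of the principal 2×2 minors.
tr M = 1 + (-2) + 3 = 2.
s = (1·(-2) − 5²) + (1·3 − 3²) + ((-2)·3 − (-3)²) = -27 + (-6) + (-15) = -48.
det M (expand along row 1) = 1·(-15) − 5·24 + 3·(-9) = -162.
Characteristic polynomial: λ³ − 2λ² − 48λ + 162 = 0.
Substitute λ = y + (tr M)/3 = y + 0.666667 to remove the quadratic term: y³ + p·y + q = 0 with p = s − (tr M)²/3 = -49.333333 and q = −2(tr M)³/27 + (tr M)·s/3 − det M = 129.407407.
Three real roots ⇒ use the trigonometric (Viète) form: r = 2√(−p/3) = 8.110350, φ = arccos(3q/(p·r)) = arccos(-0.970287) = 2.897212 rad.
y_k = r·cos(φ/3 − 2πk/3) for k = 0, 1, 2 gives y = 4.613254, 3.470202, -8.083456.
λ_k = y_k + 0.666667 gives λ = 5.2799, 4.1369, -7.4168 (check: the sum is 2.0000 = tr M).

Eigenvalues sorted in increasing order: [-7.4168, 4.1369, 5.2799].


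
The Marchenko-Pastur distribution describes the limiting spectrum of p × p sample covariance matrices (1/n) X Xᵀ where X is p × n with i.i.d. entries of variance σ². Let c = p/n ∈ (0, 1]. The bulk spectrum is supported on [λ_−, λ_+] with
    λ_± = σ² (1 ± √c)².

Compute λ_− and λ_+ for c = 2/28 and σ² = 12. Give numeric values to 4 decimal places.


c = 2/28 = 0.071429; √c = 0.267261.
λ_− = σ² (1 − √c)² = 12 · (1 − 0.267261)² = 12 · (0.732739)² = 6.442873.
λ_+ = σ² (1 + √c)² = 12 · (1 + 0.267261)² = 12 · (1.267261)² = 19.271413.

Rounded to 4 decimal places: λ_− ≈ 6.4429, λ_+ ≈ 19.2714.


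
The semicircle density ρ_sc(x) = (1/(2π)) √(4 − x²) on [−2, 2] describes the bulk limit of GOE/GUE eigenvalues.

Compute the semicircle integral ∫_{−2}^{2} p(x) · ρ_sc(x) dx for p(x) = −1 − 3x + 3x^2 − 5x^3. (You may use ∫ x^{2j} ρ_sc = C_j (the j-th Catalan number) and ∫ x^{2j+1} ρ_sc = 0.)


Write p(x) = Σ a_i x^i, split into monomials and integrate each against ρ_sc separately.
Using ∫ x^{2j} ρ_sc = C_j = (1/(j+1)) C(2j, j) (Catalan numbers) and ∫ x^{2j+1} ρ_sc = 0 (odd monomials vanish by symmetry):
  i = 0 (even): a_0 · C_{0} = -1 · 1 = -1
  i = 1 (odd): ∫ x^1 ρ_sc = 0 (vanishes)
  i = 2 (even): a_2 · C_{1} = 3 · 1 = 3
  i = 3 (odd): ∫ x^3 ρ_sc = 0 (vanishes)

Summing the contributions: ∫_{−2}^{2} p(x) ρ_sc(x) dx = (-1) + 3 = 2.


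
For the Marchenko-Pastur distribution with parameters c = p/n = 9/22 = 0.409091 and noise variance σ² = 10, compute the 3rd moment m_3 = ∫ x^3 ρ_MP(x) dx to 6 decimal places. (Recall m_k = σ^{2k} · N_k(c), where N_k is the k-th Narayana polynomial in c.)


E[X³] = σ⁶ (1 + 3c + c²) (third MP moment). With σ² = 10 (so σ⁶ = 1000) and c = 9/22 = 0.409091: E[X³] = 1000 · (1 + 3·0.409091 + (0.409091)²) = 1000 · 2.394628.

So E[X^3] = 2394.628099.


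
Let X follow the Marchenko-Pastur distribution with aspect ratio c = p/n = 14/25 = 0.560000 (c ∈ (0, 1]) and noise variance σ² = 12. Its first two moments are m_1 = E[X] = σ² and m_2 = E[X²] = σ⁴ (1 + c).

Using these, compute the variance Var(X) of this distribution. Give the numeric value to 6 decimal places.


m_1 = E[X] = σ² = 12, so m_1² = 144.
m_2 = E[X²] = σ⁴ (1 + c) = 144 · (1 + 0.560000) = 144 · 1.560000 = 224.640000.
(Note m_2 − m_1² simplifies to c · σ⁴ = 0.560000 · 144.)

Var(X) = m_2 − m_1² = 224.640000 − 144 = 80.640000.


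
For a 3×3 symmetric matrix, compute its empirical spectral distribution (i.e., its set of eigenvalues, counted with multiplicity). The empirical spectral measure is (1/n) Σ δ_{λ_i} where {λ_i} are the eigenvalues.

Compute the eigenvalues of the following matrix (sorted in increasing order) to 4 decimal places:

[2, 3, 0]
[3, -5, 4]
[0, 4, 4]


Since M is real symmetric, all three eigenvalues are real; they are the roots of det(λI − M) = λ³ − (tr M) λ² + s λ − det M, where s is the sum of the principal 2×2 minors.
tr M = 2 + (-5) + 4 = 1.
s = (2·(-5) − 3²) + (2·4 − 0²) + ((-5)·4 − 4²) = -19 + 8 + (-36) = -47.
det M (expand along row 1) = 2·(-36) − 3·12 + 0·12 = -108.
Characteristic polynomial: λ³ − λ² − 47λ + 108 = 0.
Substitute λ = y + (tr M)/3 = y + 0.333333 to remove the quadratic term: y³ + p·y + q = 0 with p = s − (tr M)²/3 = -47.333333 and q = −2(tr M)³/27 + (tr M)·s/3 − det M = 92.259259.
Three real roots ⇒ use the trigonometric (Viète) form: r = 2√(−p/3) = 7.944250, φ = arccos(3q/(p·r)) = arccos(-0.736057) = 2.398023 rad.
y_k = r·cos(φ/3 − 2πk/3) for k = 0, 1, 2 gives y = 5.538568, 2.162910, -7.701478.
λ_k = y_k + 0.333333 gives λ = 5.8719, 2.4962, -7.3681 (check: the sum is 1.0000 = tr M).

Eigenvalues sorted in increasing order: [-7.3681, 2.4962, 5.8719].


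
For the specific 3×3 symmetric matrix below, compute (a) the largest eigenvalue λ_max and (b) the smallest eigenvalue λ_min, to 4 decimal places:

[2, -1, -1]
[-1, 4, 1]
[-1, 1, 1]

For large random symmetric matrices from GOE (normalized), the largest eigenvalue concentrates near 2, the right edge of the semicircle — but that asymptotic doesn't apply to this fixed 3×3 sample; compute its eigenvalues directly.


Since M is real symmetric, all three eigenvalues are real; they are the roots of det(λI − M) = λ³ − (tr M) λ² + s λ − det M, where s is the sum of the principal 2×2 minors.
tr M = 2 + 4 + 1 = 7.
s = (2·4 − (-1)²) + (2·1 − (-1)²) + (4·1 − 1²) = 7 + 1 + 3 = 11.
det M (expand along row 1) = 2·3 − (-1)·0 + (-1)·3 = 3.
Characteristic polynomial: λ³ − 7λ² + 11λ − 3 = 0.
Substitute λ = y + (tr M)/3 = y + 2.333333 to remove the quadratic term: y³ + p·y + q = 0 with p = s − (tr M)²/3 = -5.333333 and q = −2(tr M)³/27 + (tr M)·s/3 − det M = -2.740741.
Three real roots ⇒ use the trigonometric (Viète) form: r = 2√(−p/3) = 2.666667, φ = arccos(3q/(p·r)) = arccos(0.578125) = 0.954367 rad.
y_k = r·cos(φ/3 − 2πk/3) for k = 0, 1, 2 gives y = 2.532865, -0.544089, -1.988776.
λ_k = y_k + 2.333333 gives λ = 4.8662, 1.7892, 0.3446 (check: the sum is 7.0000 = tr M).

Hence λ_max = 4.8662 and λ_min = 0.3446.


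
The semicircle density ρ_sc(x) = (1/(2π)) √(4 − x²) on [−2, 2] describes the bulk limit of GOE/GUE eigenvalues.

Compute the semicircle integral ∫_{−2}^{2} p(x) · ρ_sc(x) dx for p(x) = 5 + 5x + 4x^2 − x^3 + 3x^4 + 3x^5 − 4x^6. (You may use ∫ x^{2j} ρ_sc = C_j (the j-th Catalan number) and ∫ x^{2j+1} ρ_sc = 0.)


Write p(x) = Σ a_i x^i, split into monomials and integrate each against ρ_sc separately.
Using ∫ x^{2j} ρ_sc = C_j = (1/(j+1)) C(2j, j) (Catalan numbers) and ∫ x^{2j+1} ρ_sc = 0 (odd monomials vanish by symmetry):
  i = 0 (even): a_0 · C_{0} = 5 · 1 = 5
  i = 1 (odd): ∫ x^1 ρ_sc = 0 (vanishes)
  i = 2 (even): a_2 · C_{1} = 4 · 1 = 4
  i = 3 (odd): ∫ x^3 ρ_sc = 0 (vanishes)
  i = 4 (even): a_4 · C_{2} = 3 · 2 = 6
  i = 5 (odd): ∫ x^5 ρ_sc = 0 (vanishes)
  i = 6 (even): a_6 · C_{3} = -4 · 5 = -20

Summing the contributions: ∫_{−2}^{2} p(x) ρ_sc(x) dx = 5 + 4 + 6 + (-20) = -5.


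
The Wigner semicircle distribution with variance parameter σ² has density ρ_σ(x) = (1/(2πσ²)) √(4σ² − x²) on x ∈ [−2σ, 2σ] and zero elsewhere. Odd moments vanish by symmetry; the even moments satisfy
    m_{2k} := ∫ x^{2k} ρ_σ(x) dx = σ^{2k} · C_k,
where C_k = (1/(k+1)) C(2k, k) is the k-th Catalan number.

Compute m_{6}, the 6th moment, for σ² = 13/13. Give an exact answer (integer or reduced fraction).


By the scaled semicircle moment identity, m_{2k} = σ^{2k} · C_k with k = 3.
C_3 = (1/(k+1)) · C(2k, k) = (1/4) · C(6, 3) = (1/4) · 20 = 5.
σ^{2k} = (σ²)^k = (13/13)^3 = 1.

Therefore m_{6} = σ^{6} · C_3 = 1 · 5 = 5.


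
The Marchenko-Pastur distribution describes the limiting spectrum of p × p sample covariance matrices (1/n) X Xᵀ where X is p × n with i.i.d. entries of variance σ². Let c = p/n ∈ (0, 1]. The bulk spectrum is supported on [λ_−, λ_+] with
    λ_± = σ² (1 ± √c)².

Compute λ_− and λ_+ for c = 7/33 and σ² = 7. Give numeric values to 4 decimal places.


c = 7/33 = 0.212121; √c = 0.460566.
λ_− = σ² (1 − √c)² = 7 · (1 − 0.460566)² = 7 · (0.539434)² = 2.036922.
λ_+ = σ² (1 + √c)² = 7 · (1 + 0.460566)² = 7 · (1.460566)² = 14.932775.

Rounded to 4 decimal places: λ_− ≈ 2.0369, λ_+ ≈ 14.9328.


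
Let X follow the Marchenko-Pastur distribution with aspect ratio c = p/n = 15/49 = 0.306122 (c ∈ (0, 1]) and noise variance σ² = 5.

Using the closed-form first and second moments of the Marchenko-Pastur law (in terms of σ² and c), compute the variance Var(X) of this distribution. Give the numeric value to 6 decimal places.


Recall the MP moments m_1 = E[X] = σ² and m_2 = E[X²] = σ⁴ (1 + c).
m_1 = E[X] = σ² = 5, so m_1² = 25.
m_2 = E[X²] = σ⁴ (1 + c) = 25 · (1 + 0.306122) = 25 · 1.306122 = 32.653061.
(Note m_2 − m_1² simplifies to c · σ⁴ = 0.306122 · 25.)

Var(X) = m_2 − m_1² = 32.653061 − 25 = 7.653061.


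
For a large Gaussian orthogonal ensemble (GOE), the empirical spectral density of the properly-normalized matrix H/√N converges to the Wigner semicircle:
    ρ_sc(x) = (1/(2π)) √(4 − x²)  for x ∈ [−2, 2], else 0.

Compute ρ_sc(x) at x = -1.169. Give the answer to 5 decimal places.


ρ_sc(x) = (1/(2π)) √(4 − x²). With x = -1.169:
  4 − x² = 4 − (-1.169)² = 4 − 1.366561 = 2.633439.
  √(4 − x²) = 1.622787.
  1/(2π) = 0.159155.
  ρ_sc(-1.169) = 0.159155 · 1.622787 = 0.258275.

Rounded to 5 decimal places: ρ_sc(-1.169) ≈ 0.25827.


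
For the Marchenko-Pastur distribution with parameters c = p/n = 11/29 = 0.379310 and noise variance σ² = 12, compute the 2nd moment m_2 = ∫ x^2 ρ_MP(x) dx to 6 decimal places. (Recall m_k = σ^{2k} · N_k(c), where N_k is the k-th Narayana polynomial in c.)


E[X²] = σ⁴ (1 + c) (second MP moment). With σ² = 12 (so σ⁴ = 144) and c = 11/29 = 0.379310: E[X²] = 144 · (1 + 0.379310) = 144 · 1.379310.

So E[X^2] = 198.620690.


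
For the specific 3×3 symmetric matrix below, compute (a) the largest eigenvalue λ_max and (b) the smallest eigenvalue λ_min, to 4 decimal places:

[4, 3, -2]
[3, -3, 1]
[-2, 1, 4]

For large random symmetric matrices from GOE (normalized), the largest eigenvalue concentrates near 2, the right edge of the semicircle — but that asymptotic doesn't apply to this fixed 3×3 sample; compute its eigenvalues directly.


Since M is real symmetric, all three eigenvalues are real; they are the roots of det(λI − M) = λ³ − (tr M) λ² + s λ − det M, where s is the sum of the principal 2×2 minors.
tr M = 4 + (-3) + 4 = 5.
s = (4·(-3) − 3²) + (4·4 − (-2)²) + ((-3)·4 − 1²) = -21 + 12 + (-13) = -22.
det M (expand along row 1) = 4·(-13) − 3·14 + (-2)·(-3) = -88.
Characteristic polynomial: λ³ − 5λ² − 22λ + 88 = 0.
Substitute λ = y + (tr M)/3 = y + 1.666667 to remove the quadratic term: y³ + p·y + q = 0 with p = s − (tr M)²/3 = -30.333333 and q = −2(tr M)³/27 + (tr M)·s/3 − det M = 42.074074.
Three real roots ⇒ use the trigonometric (Viète) form: r = 2√(−p/3) = 6.359595, φ = arccos(3q/(p·r)) = arccos(-0.654314) = 2.284072 rad.
y_k = r·cos(φ/3 − 2πk/3) for k = 0, 1, 2 gives y = 4.603713, 1.497841, -6.101554.
λ_k = y_k + 1.666667 gives λ = 6.2704, 3.1645, -4.4349 (check: the sum is 5.0000 = tr M).

Hence λ_max = 6.2704 and λ_min = -4.4349.


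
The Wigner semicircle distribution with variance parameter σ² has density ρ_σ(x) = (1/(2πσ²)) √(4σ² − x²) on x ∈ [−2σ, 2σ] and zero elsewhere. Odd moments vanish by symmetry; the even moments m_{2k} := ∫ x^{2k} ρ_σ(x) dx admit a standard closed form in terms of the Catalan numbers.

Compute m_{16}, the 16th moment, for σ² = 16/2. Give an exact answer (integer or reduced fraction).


By the scaled semicircle moment identity, m_{2k} = σ^{2k} · C_k with k = 8.
C_8 = (1/(k+1)) · C(2k, k) = (1/9) · C(16, 8) = (1/9) · 12870 = 1430.
σ^{2k} = (σ²)^k = (16/2)^8 = 16777216.

Therefore m_{16} = σ^{16} · C_8 = 16777216 · 1430 = 23991418880.


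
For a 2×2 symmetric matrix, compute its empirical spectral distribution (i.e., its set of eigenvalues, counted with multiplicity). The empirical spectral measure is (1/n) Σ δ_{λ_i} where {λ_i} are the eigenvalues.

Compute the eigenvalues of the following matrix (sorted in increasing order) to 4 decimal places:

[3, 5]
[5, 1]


Since M is real symmetric, both eigenvalues are real; they are the roots of det(λI − M) = λ² − (tr M) λ + det M.
tr M = 3 + 1 = 4.
det M = 3·1 − 5² = 3 − 25 = -22.
Characteristic polynomial: λ² − 4λ − 22 = 0.
Discriminant Δ = (tr M)² − 4·det M = 16 − (-88) = 104; √Δ = 10.198039.
λ = (tr M ± √Δ)/2 = (4 ± 10.198039)/2, giving (tr M − √Δ)/2 = -3.0990 and (tr M + √Δ)/2 = 7.0990.

Eigenvalues sorted in increasing order: [-3.0990, 7.0990].


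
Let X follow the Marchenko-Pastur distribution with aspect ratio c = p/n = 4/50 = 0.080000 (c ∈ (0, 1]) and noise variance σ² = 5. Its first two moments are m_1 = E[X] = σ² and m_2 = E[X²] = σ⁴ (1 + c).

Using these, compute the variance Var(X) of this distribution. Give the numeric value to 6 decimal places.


m_1 = E[X] = σ² = 5, so m_1² = 25.
m_2 = E[X²] = σ⁴ (1 + c) = 25 · (1 + 0.080000) = 25 · 1.080000 = 27.000000.
(Note m_2 − m_1² simplifies to c · σ⁴ = 0.080000 · 25.)

Var(X) = m_2 − m_1² = 27.000000 − 25 = 2.000000.


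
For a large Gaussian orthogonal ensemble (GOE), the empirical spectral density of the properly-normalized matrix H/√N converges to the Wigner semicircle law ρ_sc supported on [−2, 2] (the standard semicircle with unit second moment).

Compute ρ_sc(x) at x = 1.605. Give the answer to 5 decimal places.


ρ_sc(x) = (1/(2π)) √(4 − x²). With x = 1.605:
  4 − x² = 4 − (1.605)² = 4 − 2.576025 = 1.423975.
  √(4 − x²) = 1.193304.
  1/(2π) = 0.159155.
  ρ_sc(1.605) = 0.159155 · 1.193304 = 0.189920.

Rounded to 5 decimal places: ρ_sc(1.605) ≈ 0.18992.


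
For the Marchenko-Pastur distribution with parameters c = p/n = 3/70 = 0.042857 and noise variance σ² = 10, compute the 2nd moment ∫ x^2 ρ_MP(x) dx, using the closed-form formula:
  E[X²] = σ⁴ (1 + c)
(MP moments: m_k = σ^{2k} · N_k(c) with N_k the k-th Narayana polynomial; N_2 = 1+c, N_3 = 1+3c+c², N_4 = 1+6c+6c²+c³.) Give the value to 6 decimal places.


E[X²] = σ⁴ (1 + c) (second MP moment). With σ² = 10 (so σ⁴ = 100) and c = 3/70 = 0.042857: E[X²] = 100 · (1 + 0.042857) = 100 · 1.042857.

So E[X^2] = 104.285714.


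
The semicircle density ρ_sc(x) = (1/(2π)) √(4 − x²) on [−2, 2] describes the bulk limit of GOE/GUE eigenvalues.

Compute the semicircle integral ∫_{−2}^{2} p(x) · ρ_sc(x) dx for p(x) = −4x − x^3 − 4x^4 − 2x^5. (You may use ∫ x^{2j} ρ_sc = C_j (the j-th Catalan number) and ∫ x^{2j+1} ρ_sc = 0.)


Write p(x) = Σ a_i x^i, split into monomials and integrate each against ρ_sc separately.
Using ∫ x^{2j} ρ_sc = C_j = (1/(j+1)) C(2j, j) (Catalan numbers) and ∫ x^{2j+1} ρ_sc = 0 (odd monomials vanish by symmetry):
  i = 1 (odd): ∫ x^1 ρ_sc = 0 (vanishes)
  i = 3 (odd): ∫ x^3 ρ_sc = 0 (vanishes)
  i = 4 (even): a_4 · C_{2} = -4 · 2 = -8
  i = 5 (odd): ∫ x^5 ρ_sc = 0 (vanishes)

Summing the contributions: ∫_{−2}^{2} p(x) ρ_sc(x) dx = -8.


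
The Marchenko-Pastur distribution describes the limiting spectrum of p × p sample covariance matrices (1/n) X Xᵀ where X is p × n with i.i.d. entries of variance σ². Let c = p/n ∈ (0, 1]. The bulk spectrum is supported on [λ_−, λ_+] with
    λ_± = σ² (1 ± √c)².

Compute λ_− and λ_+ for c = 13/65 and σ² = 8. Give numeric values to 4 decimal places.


c = 13/65 = 0.200000; √c = 0.447214.
λ_− = σ² (1 − √c)² = 8 · (1 − 0.447214)² = 8 · (0.552786)² = 2.444582.
λ_+ = σ² (1 + √c)² = 8 · (1 + 0.447214)² = 8 · (1.447214)² = 16.755418.

Rounded to 4 decimal places: λ_− ≈ 2.4446, λ_+ ≈ 16.7554.


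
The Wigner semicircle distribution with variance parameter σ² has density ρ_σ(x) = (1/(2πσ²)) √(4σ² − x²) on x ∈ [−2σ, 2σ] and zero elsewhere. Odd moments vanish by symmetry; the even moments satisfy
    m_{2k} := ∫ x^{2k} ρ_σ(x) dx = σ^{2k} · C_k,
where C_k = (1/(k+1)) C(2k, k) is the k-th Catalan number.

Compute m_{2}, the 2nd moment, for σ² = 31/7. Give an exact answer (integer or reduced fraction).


By the scaled semicircle moment identity, m_{2k} = σ^{2k} · C_k with k = 1.
C_1 = (1/(k+1)) · C(2k, k) = (1/2) · C(2, 1) = (1/2) · 2 = 1.
σ^{2k} = (σ²)^k = (31/7)^1 = 31/7.

Therefore m_{2} = σ^{2} · C_1 = (31/7) · 1 = 31/7.


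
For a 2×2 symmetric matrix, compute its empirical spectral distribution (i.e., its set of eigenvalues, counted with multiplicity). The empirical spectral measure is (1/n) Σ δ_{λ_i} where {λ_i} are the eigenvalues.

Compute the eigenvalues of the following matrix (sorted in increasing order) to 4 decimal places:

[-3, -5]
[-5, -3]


Since M is real symmetric, both eigenvalues are real; they are the roots of det(λI − M) = λ² − (tr M) λ + det M.
tr M = -3 + (-3) = -6.
det M = (-3)·(-3) − (-5)² = 9 − 25 = -16.
Characteristic polynomial: λ² + 6λ − 16 = 0.
Discriminant Δ = (tr M)² − 4·det M = 36 − (-64) = 100; √Δ = 10.000000.
λ = (tr M ± √Δ)/2 = (-6 ± 10.000000)/2, giving (tr M − √Δ)/2 = -8.0000 and (tr M + √Δ)/2 = 2.0000.

Eigenvalues sorted in increasing order: [-8.0000, 2.0000].


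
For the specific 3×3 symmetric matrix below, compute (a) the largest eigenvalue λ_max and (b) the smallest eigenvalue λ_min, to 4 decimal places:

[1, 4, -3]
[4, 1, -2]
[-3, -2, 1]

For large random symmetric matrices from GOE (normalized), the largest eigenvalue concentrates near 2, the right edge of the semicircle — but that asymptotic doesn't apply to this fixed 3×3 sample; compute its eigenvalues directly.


Since M is real symmetric, all three eigenvalues are real; they are the roots of det(λI − M) = λ³ − (tr M) λ² + s λ − det M, where s is the sum of the principal 2×2 minors.
tr M = 1 + 1 + 1 = 3.
s = (1·1 − 4²) + (1·1 − (-3)²) + (1·1 − (-2)²) = -15 + (-8) + (-3) = -26.
det M (expand along row 1) = 1·(-3) − 4·(-2) + (-3)·(-5) = 20.
Characteristic polynomial: λ³ − 3λ² − 26λ − 20 = 0.
Substitute λ = y + (tr M)/3 = y + 1.000000 to remove the quadratic term: y³ + p·y + q = 0 with p = s − (tr M)²/3 = -29.000000 and q = −2(tr M)³/27 + (tr M)·s/3 − det M = -48.000000.
Three real roots ⇒ use the trigonometric (Viète) form: r = 2√(−p/3) = 6.218253, φ = arccos(3q/(p·r)) = arccos(0.798539) = 0.645932 rad.
y_k = r·cos(φ/3 − 2πk/3) for k = 0, 1, 2 gives y = 6.074674, -1.886791, -4.187883.
λ_k = y_k + 1.000000 gives λ = 7.0747, -0.8868, -3.1879 (check: the sum is 3.0000 = tr M).

Hence λ_max = 7.0747 and λ_min = -3.1879.


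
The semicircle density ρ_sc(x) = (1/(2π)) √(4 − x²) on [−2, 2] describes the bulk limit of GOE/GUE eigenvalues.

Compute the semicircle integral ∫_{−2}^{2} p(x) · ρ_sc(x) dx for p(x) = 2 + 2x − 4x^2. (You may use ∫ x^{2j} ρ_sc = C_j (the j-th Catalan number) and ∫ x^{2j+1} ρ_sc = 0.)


Write p(x) = Σ a_i x^i, split into monomials and integrate each against ρ_sc separately.
Using ∫ x^{2j} ρ_sc = C_j = (1/(j+1)) C(2j, j) (Catalan numbers) and ∫ x^{2j+1} ρ_sc = 0 (odd monomials vanish by symmetry):
  i = 0 (even): a_0 · C_{0} = 2 · 1 = 2
  i = 1 (odd): ∫ x^1 ρ_sc = 0 (vanishes)
  i = 2 (even): a_2 · C_{1} = -4 · 1 = -4

Summing the contributions: ∫_{−2}^{2} p(x) ρ_sc(x) dx = 2 + (-4) = -2.


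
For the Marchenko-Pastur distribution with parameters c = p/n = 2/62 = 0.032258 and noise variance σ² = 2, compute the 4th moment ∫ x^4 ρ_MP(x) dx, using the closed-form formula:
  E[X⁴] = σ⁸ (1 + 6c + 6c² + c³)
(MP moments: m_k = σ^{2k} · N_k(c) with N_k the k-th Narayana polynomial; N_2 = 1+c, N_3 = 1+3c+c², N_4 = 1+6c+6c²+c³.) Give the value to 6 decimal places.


E[X⁴] = σ⁸ (1 + 6c + 6c² + c³) (fourth MP moment). With σ² = 2 (so σ⁸ = 16) and c = 2/62 = 0.032258: E[X⁴] = 16 · (1 + 6·0.032258 + 6·(0.032258)² + (0.032258)³) = 16 · 1.199825.

So E[X^4] = 19.197207.


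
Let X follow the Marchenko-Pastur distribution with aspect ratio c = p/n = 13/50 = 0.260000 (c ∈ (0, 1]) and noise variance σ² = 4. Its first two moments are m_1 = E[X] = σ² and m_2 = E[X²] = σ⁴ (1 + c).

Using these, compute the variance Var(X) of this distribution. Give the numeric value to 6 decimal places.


m_1 = E[X] = σ² = 4, so m_1² = 16.
m_2 = E[X²] = σ⁴ (1 + c) = 16 · (1 + 0.260000) = 16 · 1.260000 = 20.160000.
(Note m_2 − m_1² simplifies to c · σ⁴ = 0.260000 · 16.)

Var(X) = m_2 − m_1² = 20.160000 − 16 = 4.160000.


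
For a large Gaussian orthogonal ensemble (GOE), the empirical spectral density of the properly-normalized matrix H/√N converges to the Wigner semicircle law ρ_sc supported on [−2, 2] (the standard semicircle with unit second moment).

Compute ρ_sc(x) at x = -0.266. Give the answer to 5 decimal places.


ρ_sc(x) = (1/(2π)) √(4 − x²). With x = -0.266:
  4 − x² = 4 − (-0.266)² = 4 − 0.070756 = 3.929244.
  √(4 − x²) = 1.982232.
  1/(2π) = 0.159155.
  ρ_sc(-0.266) = 0.159155 · 1.982232 = 0.315482.

Rounded to 5 decimal places: ρ_sc(-0.266) ≈ 0.31548.


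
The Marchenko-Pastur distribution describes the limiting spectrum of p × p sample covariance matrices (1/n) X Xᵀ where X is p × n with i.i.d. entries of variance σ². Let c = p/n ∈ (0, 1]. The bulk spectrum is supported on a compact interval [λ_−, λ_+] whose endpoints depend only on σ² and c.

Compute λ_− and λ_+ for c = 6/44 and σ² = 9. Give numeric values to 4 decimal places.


c = 6/44 = 0.136364; √c = 0.369274.
λ_− = σ² (1 − √c)² = 9 · (1 − 0.369274)² = 9 · (0.630726)² = 3.580332.
λ_+ = σ² (1 + √c)² = 9 · (1 + 0.369274)² = 9 · (1.369274)² = 16.874213.

Rounded to 4 decimal places: λ_− ≈ 3.5803, λ_+ ≈ 16.8742.


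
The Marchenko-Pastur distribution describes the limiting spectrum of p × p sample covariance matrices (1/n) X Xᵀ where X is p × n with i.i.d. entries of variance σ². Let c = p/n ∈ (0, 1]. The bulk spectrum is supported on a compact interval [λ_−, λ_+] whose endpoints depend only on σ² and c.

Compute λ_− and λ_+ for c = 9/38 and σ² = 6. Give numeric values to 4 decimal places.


c = 9/38 = 0.236842; √c = 0.486664.
λ_− = σ² (1 − √c)² = 6 · (1 − 0.486664)² = 6 · (0.513336)² = 1.581081.
λ_+ = σ² (1 + √c)² = 6 · (1 + 0.486664)² = 6 · (1.486664)² = 13.261024.

Rounded to 4 decimal places: λ_− ≈ 1.5811, λ_+ ≈ 13.2610.


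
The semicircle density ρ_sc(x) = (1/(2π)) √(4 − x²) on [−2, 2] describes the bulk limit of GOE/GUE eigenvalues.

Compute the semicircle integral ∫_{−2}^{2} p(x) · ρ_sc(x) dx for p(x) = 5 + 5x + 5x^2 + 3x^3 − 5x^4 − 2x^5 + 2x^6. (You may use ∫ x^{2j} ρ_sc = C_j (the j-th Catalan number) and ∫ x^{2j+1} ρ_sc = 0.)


Write p(x) = Σ a_i x^i, split into monomials and integrate each against ρ_sc separately.
Using ∫ x^{2j} ρ_sc = C_j = (1/(j+1)) C(2j, j) (Catalan numbers) and ∫ x^{2j+1} ρ_sc = 0 (odd monomials vanish by symmetry):
  i = 0 (even): a_0 · C_{0} = 5 · 1 = 5
  i = 1 (odd): ∫ x^1 ρ_sc = 0 (vanishes)
  i = 2 (even): a_2 · C_{1} = 5 · 1 = 5
  i = 3 (odd): ∫ x^3 ρ_sc = 0 (vanishes)
  i = 4 (even): a_4 · C_{2} = -5 · 2 = -10
  i = 5 (odd): ∫ x^5 ρ_sc = 0 (vanishes)
  i = 6 (even): a_6 · C_{3} = 2 · 5 = 10

Summing the contributions: ∫_{−2}^{2} p(x) ρ_sc(x) dx = 5 + 5 + (-10) + 10 = 10.


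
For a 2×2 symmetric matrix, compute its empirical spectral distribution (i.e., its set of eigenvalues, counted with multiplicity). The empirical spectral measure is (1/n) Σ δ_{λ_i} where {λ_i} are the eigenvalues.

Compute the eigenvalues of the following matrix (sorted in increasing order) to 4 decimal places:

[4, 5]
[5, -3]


Since M is real symmetric, both eigenvalues are real; they are the roots of det(λI − M) = λ² − (tr M) λ + det M.
tr M = 4 + (-3) = 1.
det M = 4·(-3) − 5² = -12 − 25 = -37.
Characteristic polynomial: λ² − λ − 37 = 0.
Discriminant Δ = (tr M)² − 4·det M = 1 − (-148) = 149; √Δ = 12.206556.
λ = (tr M ± √Δ)/2 = (1 ± 12.206556)/2, giving (tr M − √Δ)/2 = -5.6033 and (tr M + √Δ)/2 = 6.6033.

Eigenvalues sorted in increasing order: [-5.6033, 6.6033].


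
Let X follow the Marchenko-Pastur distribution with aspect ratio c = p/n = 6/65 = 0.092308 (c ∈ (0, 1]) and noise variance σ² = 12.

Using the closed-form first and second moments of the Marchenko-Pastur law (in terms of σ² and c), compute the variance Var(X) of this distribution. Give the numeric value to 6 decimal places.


Recall the MP moments m_1 = E[X] = σ² and m_2 = E[X²] = σ⁴ (1 + c).
m_1 = E[X] = σ² = 12, so m_1² = 144.
m_2 = E[X²] = σ⁴ (1 + c) = 144 · (1 + 0.092308) = 144 · 1.092308 = 157.292308.
(Note m_2 − m_1² simplifies to c · σ⁴ = 0.092308 · 144.)

Var(X) = m_2 − m_1² = 157.292308 − 144 = 13.292308.


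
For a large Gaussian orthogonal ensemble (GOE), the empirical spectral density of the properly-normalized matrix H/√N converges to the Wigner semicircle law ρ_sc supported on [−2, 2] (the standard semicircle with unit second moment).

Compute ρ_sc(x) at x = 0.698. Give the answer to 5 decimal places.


ρ_sc(x) = (1/(2π)) √(4 − x²). With x = 0.698:
  4 − x² = 4 − (0.698)² = 4 − 0.487204 = 3.512796.
  √(4 − x²) = 1.874245.
  1/(2π) = 0.159155.
  ρ_sc(0.698) = 0.159155 · 1.874245 = 0.298295.

Rounded to 5 decimal places: ρ_sc(0.698) ≈ 0.29830.


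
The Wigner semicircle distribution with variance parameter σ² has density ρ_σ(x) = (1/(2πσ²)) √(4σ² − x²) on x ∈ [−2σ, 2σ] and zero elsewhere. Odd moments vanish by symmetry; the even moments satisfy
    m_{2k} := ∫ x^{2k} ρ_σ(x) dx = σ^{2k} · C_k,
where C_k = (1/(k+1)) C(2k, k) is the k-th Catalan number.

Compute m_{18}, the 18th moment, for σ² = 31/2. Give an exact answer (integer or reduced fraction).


By the scaled semicircle moment identity, m_{2k} = σ^{2k} · C_k with k = 9.
C_9 = (1/(k+1)) · C(2k, k) = (1/10) · C(18, 9) = (1/10) · 48620 = 4862.
σ^{2k} = (σ²)^k = (31/2)^9 = 26439622160671/512.

Therefore m_{18} = σ^{18} · C_9 = (26439622160671/512) · 4862 = 64274721472591201/256.


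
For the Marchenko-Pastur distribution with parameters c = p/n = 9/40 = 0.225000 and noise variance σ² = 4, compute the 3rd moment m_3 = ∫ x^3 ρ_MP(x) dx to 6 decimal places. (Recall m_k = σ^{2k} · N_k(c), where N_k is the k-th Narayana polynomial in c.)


E[X³] = σ⁶ (1 + 3c + c²) (third MP moment). With σ² = 4 (so σ⁶ = 64) and c = 9/40 = 0.225000: E[X³] = 64 · (1 + 3·0.225000 + (0.225000)²) = 64 · 1.725625.

So E[X^3] = 110.440000.


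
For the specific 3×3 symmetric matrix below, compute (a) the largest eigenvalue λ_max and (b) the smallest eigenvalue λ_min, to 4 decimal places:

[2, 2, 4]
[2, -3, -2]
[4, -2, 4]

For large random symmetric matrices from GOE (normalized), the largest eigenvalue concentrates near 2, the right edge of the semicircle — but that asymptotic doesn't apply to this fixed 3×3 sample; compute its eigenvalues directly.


Since M is real symmetric, all three eigenvalues are real; they are the roots of det(λI − M) = λ³ − (tr M) λ² + s λ − det M, where s is the sum of the principal 2×2 minors.
tr M = 2 + (-3) + 4 = 3.
s = (2·(-3) − 2²) + (2·4 − 4²) + ((-3)·4 − (-2)²) = -10 + (-8) + (-16) = -34.
det M (expand along row 1) = 2·(-16) − 2·16 + 4·8 = -32.
Characteristic polynomial: λ³ − 3λ² − 34λ + 32 = 0.
Substitute λ = y + (tr M)/3 = y + 1.000000 to remove the quadratic term: y³ + p·y + q = 0 with p = s − (tr M)²/3 = -37.000000 and q = −2(tr M)³/27 + (tr M)·s/3 − det M = -4.000000.
Three real roots ⇒ use the trigonometric (Viète) form: r = 2√(−p/3) = 7.023769, φ = arccos(3q/(p·r)) = arccos(0.046175) = 1.524605 rad.
y_k = r·cos(φ/3 − 2πk/3) for k = 0, 1, 2 gives y = 6.136113, -0.108142, -6.027970.
λ_k = y_k + 1.000000 gives λ = 7.1361, 0.8919, -5.0280 (check: the sum is 3.0000 = tr M).

Hence λ_max = 7.1361 and λ_min = -5.0280.


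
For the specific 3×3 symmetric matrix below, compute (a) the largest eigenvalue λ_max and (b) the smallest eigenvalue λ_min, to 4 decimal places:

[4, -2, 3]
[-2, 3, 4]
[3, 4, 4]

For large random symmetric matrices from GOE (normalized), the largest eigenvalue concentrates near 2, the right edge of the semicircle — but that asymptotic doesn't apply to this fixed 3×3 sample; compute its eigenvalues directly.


Since M is real symmetric, all three eigenvalues are real; they are the roots of det(λI − M) = λ³ − (tr M) λ² + s λ − det M, where s is the sum of the principal 2×2 minors.
tr M = 4 + 3 + 4 = 11.
s = (4·3 − (-2)²) + (4·4 − 3²) + (3·4 − 4²) = 8 + 7 + (-4) = 11.
det M (expand along row 1) = 4·(-4) − (-2)·(-20) + 3·(-17) = -107.
Characteristic polynomial: λ³ − 11λ² + 11λ + 107 = 0.
Substitute λ = y + (tr M)/3 = y + 3.666667 to remove the quadratic term: y³ + p·y + q = 0 with p = s − (tr M)²/3 = -29.333333 and q = −2(tr M)³/27 + (tr M)·s/3 − det M = 48.740741.
Three real roots ⇒ use the trigonometric (Viète) form: r = 2√(−p/3) = 6.253888, φ = arccos(3q/(p·r)) = arccos(-0.797080) = 2.493240 rad.
y_k = r·cos(φ/3 − 2πk/3) for k = 0, 1, 2 gives y = 4.215610, 1.892796, -6.108406.
λ_k = y_k + 3.666667 gives λ = 7.8823, 5.5595, -2.4417 (check: the sum is 11.0000 = tr M).

Hence λ_max = 7.8823 and λ_min = -2.4417.


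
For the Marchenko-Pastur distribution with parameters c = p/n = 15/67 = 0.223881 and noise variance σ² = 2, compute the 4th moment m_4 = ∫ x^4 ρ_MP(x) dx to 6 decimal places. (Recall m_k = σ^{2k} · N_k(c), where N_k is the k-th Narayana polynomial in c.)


E[X⁴] = σ⁸ (1 + 6c + 6c² + c³) (fourth MP moment). With σ² = 2 (so σ⁸ = 16) and c = 15/67 = 0.223881: E[X⁴] = 16 · (1 + 6·0.223881 + 6·(0.223881)² + (0.223881)³) = 16 · 2.655240.

So E[X^4] = 42.483843.


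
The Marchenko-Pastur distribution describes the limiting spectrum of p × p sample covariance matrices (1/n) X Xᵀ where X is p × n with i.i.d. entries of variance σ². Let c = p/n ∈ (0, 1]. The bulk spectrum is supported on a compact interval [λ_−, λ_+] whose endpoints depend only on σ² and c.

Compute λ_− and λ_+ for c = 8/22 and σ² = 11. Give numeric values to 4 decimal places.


c = 8/22 = 0.363636; √c = 0.603023.
λ_− = σ² (1 − √c)² = 11 · (1 − 0.603023)² = 11 · (0.396977)² = 1.733501.
λ_+ = σ² (1 + √c)² = 11 · (1 + 0.603023)² = 11 · (1.603023)² = 28.266499.

Rounded to 4 decimal places: λ_− ≈ 1.7335, λ_+ ≈ 28.2665.


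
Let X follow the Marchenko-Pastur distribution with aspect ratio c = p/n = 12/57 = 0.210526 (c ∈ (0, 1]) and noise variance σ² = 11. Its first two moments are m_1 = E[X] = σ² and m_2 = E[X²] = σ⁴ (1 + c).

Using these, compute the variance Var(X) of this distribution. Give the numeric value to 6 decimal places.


m_1 = E[X] = σ² = 11, so m_1² = 121.
m_2 = E[X²] = σ⁴ (1 + c) = 121 · (1 + 0.210526) = 121 · 1.210526 = 146.473684.
(Note m_2 − m_1² simplifies to c · σ⁴ = 0.210526 · 121.)

Var(X) = m_2 − m_1² = 146.473684 − 121 = 25.473684.
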